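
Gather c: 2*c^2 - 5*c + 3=2*c^2 - 5*c + 3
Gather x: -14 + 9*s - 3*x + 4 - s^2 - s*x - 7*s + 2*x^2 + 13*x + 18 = -s^2 + 2*s + 2*x^2 + x*(10 - s) + 8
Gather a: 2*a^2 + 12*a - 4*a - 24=2*a^2 + 8*a - 24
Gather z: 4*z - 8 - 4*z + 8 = 0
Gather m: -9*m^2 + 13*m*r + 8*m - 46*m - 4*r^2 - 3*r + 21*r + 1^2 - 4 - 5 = -9*m^2 + m*(13*r - 38) - 4*r^2 + 18*r - 8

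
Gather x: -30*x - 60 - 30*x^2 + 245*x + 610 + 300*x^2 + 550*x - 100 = 270*x^2 + 765*x + 450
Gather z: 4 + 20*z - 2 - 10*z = 10*z + 2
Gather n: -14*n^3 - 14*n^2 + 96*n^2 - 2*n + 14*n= -14*n^3 + 82*n^2 + 12*n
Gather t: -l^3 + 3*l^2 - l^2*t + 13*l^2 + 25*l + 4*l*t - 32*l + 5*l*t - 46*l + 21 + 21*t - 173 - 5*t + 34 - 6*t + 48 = -l^3 + 16*l^2 - 53*l + t*(-l^2 + 9*l + 10) - 70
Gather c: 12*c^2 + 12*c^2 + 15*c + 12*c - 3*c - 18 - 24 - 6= 24*c^2 + 24*c - 48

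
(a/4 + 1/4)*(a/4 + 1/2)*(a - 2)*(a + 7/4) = a^4/16 + 11*a^3/64 - 9*a^2/64 - 11*a/16 - 7/16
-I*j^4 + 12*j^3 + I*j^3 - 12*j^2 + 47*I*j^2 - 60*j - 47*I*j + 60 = (j + 3*I)*(j + 4*I)*(j + 5*I)*(-I*j + I)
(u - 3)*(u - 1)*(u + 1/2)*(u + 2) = u^4 - 3*u^3/2 - 6*u^2 + 7*u/2 + 3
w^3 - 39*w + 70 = (w - 5)*(w - 2)*(w + 7)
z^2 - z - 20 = (z - 5)*(z + 4)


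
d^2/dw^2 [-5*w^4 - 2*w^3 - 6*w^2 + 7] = -60*w^2 - 12*w - 12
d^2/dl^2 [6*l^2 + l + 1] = 12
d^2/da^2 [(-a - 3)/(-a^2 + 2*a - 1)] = 2*(a + 11)/(a^4 - 4*a^3 + 6*a^2 - 4*a + 1)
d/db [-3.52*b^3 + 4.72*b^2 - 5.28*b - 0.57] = -10.56*b^2 + 9.44*b - 5.28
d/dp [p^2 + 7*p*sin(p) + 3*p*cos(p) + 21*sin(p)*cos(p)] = -3*p*sin(p) + 7*p*cos(p) + 2*p + 7*sin(p) + 3*cos(p) + 21*cos(2*p)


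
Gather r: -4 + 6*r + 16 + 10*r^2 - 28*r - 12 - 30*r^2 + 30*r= -20*r^2 + 8*r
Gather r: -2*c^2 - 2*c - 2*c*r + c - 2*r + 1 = -2*c^2 - c + r*(-2*c - 2) + 1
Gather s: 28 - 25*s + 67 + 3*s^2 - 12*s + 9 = 3*s^2 - 37*s + 104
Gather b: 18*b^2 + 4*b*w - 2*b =18*b^2 + b*(4*w - 2)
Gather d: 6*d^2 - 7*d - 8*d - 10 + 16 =6*d^2 - 15*d + 6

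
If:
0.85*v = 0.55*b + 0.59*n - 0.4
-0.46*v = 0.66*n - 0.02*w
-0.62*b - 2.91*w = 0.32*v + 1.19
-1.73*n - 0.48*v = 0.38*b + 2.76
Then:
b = -56.63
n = 17.73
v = -24.81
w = 14.38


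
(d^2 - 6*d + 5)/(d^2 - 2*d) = (d^2 - 6*d + 5)/(d*(d - 2))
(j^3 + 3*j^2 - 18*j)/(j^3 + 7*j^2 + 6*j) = (j - 3)/(j + 1)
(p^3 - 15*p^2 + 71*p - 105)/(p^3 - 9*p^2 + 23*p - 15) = (p - 7)/(p - 1)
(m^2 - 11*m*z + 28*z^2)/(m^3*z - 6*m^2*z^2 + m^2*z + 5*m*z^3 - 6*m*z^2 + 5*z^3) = (m^2 - 11*m*z + 28*z^2)/(z*(m^3 - 6*m^2*z + m^2 + 5*m*z^2 - 6*m*z + 5*z^2))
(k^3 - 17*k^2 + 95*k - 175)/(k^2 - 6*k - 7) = (k^2 - 10*k + 25)/(k + 1)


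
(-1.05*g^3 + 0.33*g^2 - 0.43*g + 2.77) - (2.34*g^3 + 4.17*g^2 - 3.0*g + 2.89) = -3.39*g^3 - 3.84*g^2 + 2.57*g - 0.12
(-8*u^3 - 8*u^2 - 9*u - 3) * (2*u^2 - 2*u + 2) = -16*u^5 - 18*u^3 - 4*u^2 - 12*u - 6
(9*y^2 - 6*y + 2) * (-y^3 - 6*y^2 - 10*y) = -9*y^5 - 48*y^4 - 56*y^3 + 48*y^2 - 20*y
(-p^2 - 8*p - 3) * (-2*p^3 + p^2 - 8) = 2*p^5 + 15*p^4 - 2*p^3 + 5*p^2 + 64*p + 24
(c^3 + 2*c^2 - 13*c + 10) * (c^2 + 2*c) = c^5 + 4*c^4 - 9*c^3 - 16*c^2 + 20*c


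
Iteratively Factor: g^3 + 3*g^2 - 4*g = (g + 4)*(g^2 - g) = (g - 1)*(g + 4)*(g)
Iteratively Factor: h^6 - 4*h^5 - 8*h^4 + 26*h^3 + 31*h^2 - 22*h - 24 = (h - 1)*(h^5 - 3*h^4 - 11*h^3 + 15*h^2 + 46*h + 24) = (h - 4)*(h - 1)*(h^4 + h^3 - 7*h^2 - 13*h - 6) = (h - 4)*(h - 1)*(h + 2)*(h^3 - h^2 - 5*h - 3) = (h - 4)*(h - 3)*(h - 1)*(h + 2)*(h^2 + 2*h + 1) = (h - 4)*(h - 3)*(h - 1)*(h + 1)*(h + 2)*(h + 1)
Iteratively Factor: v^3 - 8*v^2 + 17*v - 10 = (v - 5)*(v^2 - 3*v + 2) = (v - 5)*(v - 2)*(v - 1)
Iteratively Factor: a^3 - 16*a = (a + 4)*(a^2 - 4*a) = a*(a + 4)*(a - 4)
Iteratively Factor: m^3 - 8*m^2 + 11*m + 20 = (m - 5)*(m^2 - 3*m - 4) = (m - 5)*(m - 4)*(m + 1)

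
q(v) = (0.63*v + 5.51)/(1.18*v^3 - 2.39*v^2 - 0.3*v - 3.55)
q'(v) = (0.63*v + 5.51)*(-3.54*v^2 + 4.78*v + 0.3)/(1.18*v^3 - 2.39*v^2 - 0.3*v - 3.55)^2 + 0.63/(1.18*v^3 - 2.39*v^2 - 0.3*v - 3.55)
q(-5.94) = -0.01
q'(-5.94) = -0.00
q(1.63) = -1.24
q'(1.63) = -0.43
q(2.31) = -2.84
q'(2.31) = -9.01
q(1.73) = -1.29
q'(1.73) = -0.63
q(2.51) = -10.12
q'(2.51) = -145.44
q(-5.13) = -0.01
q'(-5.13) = -0.01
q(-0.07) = -1.54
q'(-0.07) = -0.20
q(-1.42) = -0.41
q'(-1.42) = -0.55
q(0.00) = -1.55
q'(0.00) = -0.05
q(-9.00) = 0.00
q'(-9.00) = -0.00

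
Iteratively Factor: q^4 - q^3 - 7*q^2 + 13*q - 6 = (q - 2)*(q^3 + q^2 - 5*q + 3) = (q - 2)*(q + 3)*(q^2 - 2*q + 1) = (q - 2)*(q - 1)*(q + 3)*(q - 1)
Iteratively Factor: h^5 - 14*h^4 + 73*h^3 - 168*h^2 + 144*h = (h - 3)*(h^4 - 11*h^3 + 40*h^2 - 48*h) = (h - 3)^2*(h^3 - 8*h^2 + 16*h) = (h - 4)*(h - 3)^2*(h^2 - 4*h) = (h - 4)^2*(h - 3)^2*(h)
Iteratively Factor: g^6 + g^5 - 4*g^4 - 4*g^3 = (g)*(g^5 + g^4 - 4*g^3 - 4*g^2) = g*(g + 1)*(g^4 - 4*g^2) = g*(g + 1)*(g + 2)*(g^3 - 2*g^2) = g^2*(g + 1)*(g + 2)*(g^2 - 2*g) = g^3*(g + 1)*(g + 2)*(g - 2)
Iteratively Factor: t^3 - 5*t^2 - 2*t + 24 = (t - 4)*(t^2 - t - 6) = (t - 4)*(t - 3)*(t + 2)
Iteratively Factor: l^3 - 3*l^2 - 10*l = (l)*(l^2 - 3*l - 10) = l*(l + 2)*(l - 5)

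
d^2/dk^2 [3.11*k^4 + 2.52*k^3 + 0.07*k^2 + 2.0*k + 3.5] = 37.32*k^2 + 15.12*k + 0.14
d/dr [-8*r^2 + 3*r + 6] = 3 - 16*r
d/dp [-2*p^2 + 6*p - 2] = 6 - 4*p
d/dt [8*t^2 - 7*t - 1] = 16*t - 7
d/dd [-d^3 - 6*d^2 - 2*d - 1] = -3*d^2 - 12*d - 2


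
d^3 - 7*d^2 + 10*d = d*(d - 5)*(d - 2)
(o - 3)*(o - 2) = o^2 - 5*o + 6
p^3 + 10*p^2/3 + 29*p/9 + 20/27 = (p + 1/3)*(p + 4/3)*(p + 5/3)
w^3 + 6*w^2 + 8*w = w*(w + 2)*(w + 4)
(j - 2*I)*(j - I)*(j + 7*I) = j^3 + 4*I*j^2 + 19*j - 14*I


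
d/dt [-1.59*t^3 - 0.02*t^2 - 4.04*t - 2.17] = -4.77*t^2 - 0.04*t - 4.04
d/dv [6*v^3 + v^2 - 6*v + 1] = 18*v^2 + 2*v - 6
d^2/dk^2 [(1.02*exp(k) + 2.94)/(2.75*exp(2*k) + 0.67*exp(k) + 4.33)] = (7.71375*exp(4*k) + 87.05565*exp(3*k) - 56.62305*exp(2*k) - 141.671556*exp(k) + 10.594644)*exp(k)/(20.796875*exp(6*k) + 15.200625*exp(5*k) + 101.9403*exp(4*k) + 48.168913*exp(3*k) + 160.509636*exp(2*k) + 37.685289*exp(k) + 81.182737)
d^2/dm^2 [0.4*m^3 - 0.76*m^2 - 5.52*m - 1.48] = 2.4*m - 1.52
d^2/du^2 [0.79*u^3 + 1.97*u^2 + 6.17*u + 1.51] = 4.74*u + 3.94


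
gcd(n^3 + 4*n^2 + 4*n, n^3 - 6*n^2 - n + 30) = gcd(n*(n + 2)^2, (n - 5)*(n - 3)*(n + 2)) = n + 2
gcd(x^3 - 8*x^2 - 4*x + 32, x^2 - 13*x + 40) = x - 8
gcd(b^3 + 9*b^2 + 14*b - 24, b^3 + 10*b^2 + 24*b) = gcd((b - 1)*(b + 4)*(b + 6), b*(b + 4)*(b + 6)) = b^2 + 10*b + 24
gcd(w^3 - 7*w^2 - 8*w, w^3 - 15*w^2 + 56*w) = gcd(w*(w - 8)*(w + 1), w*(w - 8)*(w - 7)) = w^2 - 8*w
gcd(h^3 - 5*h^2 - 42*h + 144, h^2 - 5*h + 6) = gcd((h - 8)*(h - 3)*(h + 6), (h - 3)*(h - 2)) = h - 3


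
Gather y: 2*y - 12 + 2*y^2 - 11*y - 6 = 2*y^2 - 9*y - 18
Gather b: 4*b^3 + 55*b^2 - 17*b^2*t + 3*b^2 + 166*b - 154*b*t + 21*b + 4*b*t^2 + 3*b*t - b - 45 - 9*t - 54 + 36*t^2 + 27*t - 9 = 4*b^3 + b^2*(58 - 17*t) + b*(4*t^2 - 151*t + 186) + 36*t^2 + 18*t - 108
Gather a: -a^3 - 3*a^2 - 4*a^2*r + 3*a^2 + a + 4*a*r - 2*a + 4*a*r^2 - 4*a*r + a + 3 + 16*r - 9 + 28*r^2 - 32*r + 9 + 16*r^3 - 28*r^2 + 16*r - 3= -a^3 - 4*a^2*r + 4*a*r^2 + 16*r^3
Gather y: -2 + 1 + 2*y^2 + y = 2*y^2 + y - 1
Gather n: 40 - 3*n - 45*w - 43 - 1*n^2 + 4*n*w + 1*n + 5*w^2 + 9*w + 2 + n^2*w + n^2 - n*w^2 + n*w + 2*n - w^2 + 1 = n^2*w + n*(-w^2 + 5*w) + 4*w^2 - 36*w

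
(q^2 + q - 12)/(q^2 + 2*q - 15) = (q + 4)/(q + 5)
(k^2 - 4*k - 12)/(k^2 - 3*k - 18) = (k + 2)/(k + 3)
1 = 1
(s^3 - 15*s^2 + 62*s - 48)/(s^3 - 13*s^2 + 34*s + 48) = (s - 1)/(s + 1)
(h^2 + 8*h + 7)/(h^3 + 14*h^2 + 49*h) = (h + 1)/(h*(h + 7))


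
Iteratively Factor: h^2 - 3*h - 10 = (h + 2)*(h - 5)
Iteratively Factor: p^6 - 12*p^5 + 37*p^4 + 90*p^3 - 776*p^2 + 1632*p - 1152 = (p - 3)*(p^5 - 9*p^4 + 10*p^3 + 120*p^2 - 416*p + 384) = (p - 3)*(p + 4)*(p^4 - 13*p^3 + 62*p^2 - 128*p + 96) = (p - 4)*(p - 3)*(p + 4)*(p^3 - 9*p^2 + 26*p - 24) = (p - 4)^2*(p - 3)*(p + 4)*(p^2 - 5*p + 6) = (p - 4)^2*(p - 3)*(p - 2)*(p + 4)*(p - 3)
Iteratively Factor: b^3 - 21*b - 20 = (b - 5)*(b^2 + 5*b + 4) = (b - 5)*(b + 4)*(b + 1)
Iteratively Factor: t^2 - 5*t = (t)*(t - 5)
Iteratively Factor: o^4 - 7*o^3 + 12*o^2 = (o)*(o^3 - 7*o^2 + 12*o) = o^2*(o^2 - 7*o + 12) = o^2*(o - 4)*(o - 3)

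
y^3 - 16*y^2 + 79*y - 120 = (y - 8)*(y - 5)*(y - 3)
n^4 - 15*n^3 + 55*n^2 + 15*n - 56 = (n - 8)*(n - 7)*(n - 1)*(n + 1)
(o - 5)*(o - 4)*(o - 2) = o^3 - 11*o^2 + 38*o - 40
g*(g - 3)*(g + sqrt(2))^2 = g^4 - 3*g^3 + 2*sqrt(2)*g^3 - 6*sqrt(2)*g^2 + 2*g^2 - 6*g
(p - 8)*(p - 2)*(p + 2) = p^3 - 8*p^2 - 4*p + 32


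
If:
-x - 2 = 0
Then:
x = -2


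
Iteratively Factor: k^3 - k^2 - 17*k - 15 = (k - 5)*(k^2 + 4*k + 3) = (k - 5)*(k + 3)*(k + 1)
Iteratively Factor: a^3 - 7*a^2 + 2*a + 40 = (a + 2)*(a^2 - 9*a + 20) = (a - 5)*(a + 2)*(a - 4)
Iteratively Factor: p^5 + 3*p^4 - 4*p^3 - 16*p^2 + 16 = (p - 2)*(p^4 + 5*p^3 + 6*p^2 - 4*p - 8) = (p - 2)*(p + 2)*(p^3 + 3*p^2 - 4) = (p - 2)*(p + 2)^2*(p^2 + p - 2) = (p - 2)*(p + 2)^3*(p - 1)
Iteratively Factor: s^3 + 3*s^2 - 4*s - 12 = (s + 3)*(s^2 - 4) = (s - 2)*(s + 3)*(s + 2)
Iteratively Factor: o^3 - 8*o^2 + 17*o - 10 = (o - 1)*(o^2 - 7*o + 10) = (o - 2)*(o - 1)*(o - 5)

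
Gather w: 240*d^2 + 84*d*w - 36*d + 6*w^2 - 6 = 240*d^2 + 84*d*w - 36*d + 6*w^2 - 6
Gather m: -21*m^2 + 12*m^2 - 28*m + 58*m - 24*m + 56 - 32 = -9*m^2 + 6*m + 24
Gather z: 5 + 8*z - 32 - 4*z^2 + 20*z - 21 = -4*z^2 + 28*z - 48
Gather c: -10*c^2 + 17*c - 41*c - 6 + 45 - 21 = -10*c^2 - 24*c + 18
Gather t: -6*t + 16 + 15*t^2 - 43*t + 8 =15*t^2 - 49*t + 24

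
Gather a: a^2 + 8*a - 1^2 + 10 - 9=a^2 + 8*a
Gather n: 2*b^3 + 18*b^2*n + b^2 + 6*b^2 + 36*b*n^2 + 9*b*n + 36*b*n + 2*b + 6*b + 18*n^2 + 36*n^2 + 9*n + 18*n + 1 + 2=2*b^3 + 7*b^2 + 8*b + n^2*(36*b + 54) + n*(18*b^2 + 45*b + 27) + 3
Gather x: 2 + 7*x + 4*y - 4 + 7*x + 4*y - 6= 14*x + 8*y - 8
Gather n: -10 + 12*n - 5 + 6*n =18*n - 15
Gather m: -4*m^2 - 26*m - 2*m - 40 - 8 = -4*m^2 - 28*m - 48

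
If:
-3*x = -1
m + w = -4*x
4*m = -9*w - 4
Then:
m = -8/5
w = 4/15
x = 1/3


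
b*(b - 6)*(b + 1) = b^3 - 5*b^2 - 6*b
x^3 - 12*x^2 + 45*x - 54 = (x - 6)*(x - 3)^2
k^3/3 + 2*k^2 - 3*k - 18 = (k/3 + 1)*(k - 3)*(k + 6)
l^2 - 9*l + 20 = (l - 5)*(l - 4)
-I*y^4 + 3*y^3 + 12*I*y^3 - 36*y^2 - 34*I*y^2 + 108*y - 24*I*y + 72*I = (y - 6)^2*(y + 2*I)*(-I*y + 1)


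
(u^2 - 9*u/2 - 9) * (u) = u^3 - 9*u^2/2 - 9*u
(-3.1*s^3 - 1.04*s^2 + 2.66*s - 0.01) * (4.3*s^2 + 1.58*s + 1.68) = -13.33*s^5 - 9.37*s^4 + 4.5868*s^3 + 2.4126*s^2 + 4.453*s - 0.0168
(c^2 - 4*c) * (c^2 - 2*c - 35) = c^4 - 6*c^3 - 27*c^2 + 140*c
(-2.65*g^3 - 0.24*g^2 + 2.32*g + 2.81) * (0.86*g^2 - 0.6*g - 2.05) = -2.279*g^5 + 1.3836*g^4 + 7.5717*g^3 + 1.5166*g^2 - 6.442*g - 5.7605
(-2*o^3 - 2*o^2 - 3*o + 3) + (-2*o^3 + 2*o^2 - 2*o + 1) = -4*o^3 - 5*o + 4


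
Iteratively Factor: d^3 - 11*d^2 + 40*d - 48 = (d - 3)*(d^2 - 8*d + 16) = (d - 4)*(d - 3)*(d - 4)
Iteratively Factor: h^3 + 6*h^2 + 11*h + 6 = (h + 3)*(h^2 + 3*h + 2) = (h + 2)*(h + 3)*(h + 1)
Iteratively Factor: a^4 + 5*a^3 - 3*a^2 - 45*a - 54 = (a + 2)*(a^3 + 3*a^2 - 9*a - 27) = (a + 2)*(a + 3)*(a^2 - 9) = (a + 2)*(a + 3)^2*(a - 3)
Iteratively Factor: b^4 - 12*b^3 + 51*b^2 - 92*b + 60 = (b - 3)*(b^3 - 9*b^2 + 24*b - 20) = (b - 3)*(b - 2)*(b^2 - 7*b + 10) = (b - 5)*(b - 3)*(b - 2)*(b - 2)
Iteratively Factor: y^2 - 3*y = (y)*(y - 3)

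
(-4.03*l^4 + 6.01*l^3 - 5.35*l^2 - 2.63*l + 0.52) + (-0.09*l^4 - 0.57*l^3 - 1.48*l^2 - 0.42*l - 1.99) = -4.12*l^4 + 5.44*l^3 - 6.83*l^2 - 3.05*l - 1.47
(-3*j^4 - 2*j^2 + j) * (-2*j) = 6*j^5 + 4*j^3 - 2*j^2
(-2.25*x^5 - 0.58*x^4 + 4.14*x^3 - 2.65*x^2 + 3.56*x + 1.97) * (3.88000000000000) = -8.73*x^5 - 2.2504*x^4 + 16.0632*x^3 - 10.282*x^2 + 13.8128*x + 7.6436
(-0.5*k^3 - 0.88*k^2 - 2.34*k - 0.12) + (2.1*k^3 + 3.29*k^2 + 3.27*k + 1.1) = 1.6*k^3 + 2.41*k^2 + 0.93*k + 0.98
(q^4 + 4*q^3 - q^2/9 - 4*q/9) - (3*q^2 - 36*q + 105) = q^4 + 4*q^3 - 28*q^2/9 + 320*q/9 - 105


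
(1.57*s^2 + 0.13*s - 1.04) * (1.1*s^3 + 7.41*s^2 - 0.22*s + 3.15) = 1.727*s^5 + 11.7767*s^4 - 0.5261*s^3 - 2.7895*s^2 + 0.6383*s - 3.276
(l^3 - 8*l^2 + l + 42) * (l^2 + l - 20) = l^5 - 7*l^4 - 27*l^3 + 203*l^2 + 22*l - 840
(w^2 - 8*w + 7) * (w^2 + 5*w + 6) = w^4 - 3*w^3 - 27*w^2 - 13*w + 42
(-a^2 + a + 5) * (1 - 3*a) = 3*a^3 - 4*a^2 - 14*a + 5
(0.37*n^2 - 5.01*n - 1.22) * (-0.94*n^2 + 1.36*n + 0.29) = -0.3478*n^4 + 5.2126*n^3 - 5.5595*n^2 - 3.1121*n - 0.3538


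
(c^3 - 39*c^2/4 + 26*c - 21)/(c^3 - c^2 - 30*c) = (4*c^2 - 15*c + 14)/(4*c*(c + 5))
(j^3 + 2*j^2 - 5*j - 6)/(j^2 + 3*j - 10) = (j^2 + 4*j + 3)/(j + 5)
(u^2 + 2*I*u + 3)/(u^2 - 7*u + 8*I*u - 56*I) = (u^2 + 2*I*u + 3)/(u^2 + u*(-7 + 8*I) - 56*I)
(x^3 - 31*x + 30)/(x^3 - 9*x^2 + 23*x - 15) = (x + 6)/(x - 3)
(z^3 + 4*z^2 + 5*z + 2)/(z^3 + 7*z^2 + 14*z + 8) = (z + 1)/(z + 4)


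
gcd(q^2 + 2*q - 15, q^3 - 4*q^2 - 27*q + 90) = q^2 + 2*q - 15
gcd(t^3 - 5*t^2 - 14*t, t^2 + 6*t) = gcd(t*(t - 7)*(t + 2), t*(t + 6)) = t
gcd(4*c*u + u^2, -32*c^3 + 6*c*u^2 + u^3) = 4*c + u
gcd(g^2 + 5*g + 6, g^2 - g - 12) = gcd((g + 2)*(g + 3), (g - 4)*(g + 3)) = g + 3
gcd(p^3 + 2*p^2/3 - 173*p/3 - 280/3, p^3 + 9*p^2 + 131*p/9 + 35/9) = p^2 + 26*p/3 + 35/3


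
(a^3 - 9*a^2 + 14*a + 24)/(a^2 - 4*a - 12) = (a^2 - 3*a - 4)/(a + 2)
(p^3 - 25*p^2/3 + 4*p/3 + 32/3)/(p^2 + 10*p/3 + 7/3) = (3*p^2 - 28*p + 32)/(3*p + 7)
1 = 1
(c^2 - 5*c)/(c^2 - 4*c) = (c - 5)/(c - 4)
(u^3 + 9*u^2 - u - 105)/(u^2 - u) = (u^3 + 9*u^2 - u - 105)/(u*(u - 1))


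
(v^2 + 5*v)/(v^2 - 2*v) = (v + 5)/(v - 2)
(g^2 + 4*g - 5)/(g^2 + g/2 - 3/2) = 2*(g + 5)/(2*g + 3)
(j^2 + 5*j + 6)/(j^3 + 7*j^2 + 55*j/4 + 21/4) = 4*(j + 2)/(4*j^2 + 16*j + 7)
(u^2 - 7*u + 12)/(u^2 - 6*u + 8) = (u - 3)/(u - 2)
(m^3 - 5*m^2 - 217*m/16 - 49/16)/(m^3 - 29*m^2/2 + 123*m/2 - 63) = (16*m^2 + 32*m + 7)/(8*(2*m^2 - 15*m + 18))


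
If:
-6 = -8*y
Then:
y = 3/4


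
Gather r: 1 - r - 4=-r - 3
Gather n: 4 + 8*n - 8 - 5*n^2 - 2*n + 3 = -5*n^2 + 6*n - 1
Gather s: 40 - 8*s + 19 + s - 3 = 56 - 7*s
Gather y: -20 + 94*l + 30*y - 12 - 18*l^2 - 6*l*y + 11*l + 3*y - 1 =-18*l^2 + 105*l + y*(33 - 6*l) - 33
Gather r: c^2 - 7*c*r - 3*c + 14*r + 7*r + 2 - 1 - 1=c^2 - 3*c + r*(21 - 7*c)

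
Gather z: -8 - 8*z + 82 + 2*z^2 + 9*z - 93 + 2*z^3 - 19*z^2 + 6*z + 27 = 2*z^3 - 17*z^2 + 7*z + 8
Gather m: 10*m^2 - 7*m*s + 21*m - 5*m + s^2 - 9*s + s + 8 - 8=10*m^2 + m*(16 - 7*s) + s^2 - 8*s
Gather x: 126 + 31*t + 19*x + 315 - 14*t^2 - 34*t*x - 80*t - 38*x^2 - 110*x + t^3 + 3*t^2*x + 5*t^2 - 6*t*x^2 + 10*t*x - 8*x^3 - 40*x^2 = t^3 - 9*t^2 - 49*t - 8*x^3 + x^2*(-6*t - 78) + x*(3*t^2 - 24*t - 91) + 441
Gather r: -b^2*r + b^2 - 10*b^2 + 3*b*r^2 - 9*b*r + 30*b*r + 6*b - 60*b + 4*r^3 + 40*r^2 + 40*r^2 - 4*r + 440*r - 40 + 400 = -9*b^2 - 54*b + 4*r^3 + r^2*(3*b + 80) + r*(-b^2 + 21*b + 436) + 360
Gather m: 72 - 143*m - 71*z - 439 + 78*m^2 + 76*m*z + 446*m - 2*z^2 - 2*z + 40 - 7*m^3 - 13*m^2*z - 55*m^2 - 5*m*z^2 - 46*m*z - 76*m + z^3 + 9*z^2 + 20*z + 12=-7*m^3 + m^2*(23 - 13*z) + m*(-5*z^2 + 30*z + 227) + z^3 + 7*z^2 - 53*z - 315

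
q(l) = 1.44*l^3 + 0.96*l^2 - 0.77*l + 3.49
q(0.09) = 3.43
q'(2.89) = 40.86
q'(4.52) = 96.17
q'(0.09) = -0.56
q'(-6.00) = 143.23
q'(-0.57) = -0.46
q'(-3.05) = 33.56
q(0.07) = 3.44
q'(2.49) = 30.80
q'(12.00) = 644.35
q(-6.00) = -268.37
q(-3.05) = -26.09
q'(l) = 4.32*l^2 + 1.92*l - 0.77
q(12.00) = 2620.81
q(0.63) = 3.75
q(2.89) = 44.04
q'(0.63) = 2.15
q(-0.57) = 3.97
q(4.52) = 152.60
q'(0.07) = -0.61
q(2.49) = 29.76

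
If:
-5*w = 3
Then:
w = -3/5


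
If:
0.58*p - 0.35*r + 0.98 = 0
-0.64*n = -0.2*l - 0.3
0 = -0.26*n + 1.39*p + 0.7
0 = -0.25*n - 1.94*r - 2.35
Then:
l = -24.67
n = -7.24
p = -1.86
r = -0.28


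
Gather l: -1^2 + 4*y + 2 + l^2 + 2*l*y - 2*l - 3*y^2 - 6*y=l^2 + l*(2*y - 2) - 3*y^2 - 2*y + 1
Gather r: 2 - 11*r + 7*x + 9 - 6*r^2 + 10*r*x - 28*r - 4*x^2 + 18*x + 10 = -6*r^2 + r*(10*x - 39) - 4*x^2 + 25*x + 21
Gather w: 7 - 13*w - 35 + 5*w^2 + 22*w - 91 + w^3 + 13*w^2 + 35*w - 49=w^3 + 18*w^2 + 44*w - 168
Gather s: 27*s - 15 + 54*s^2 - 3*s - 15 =54*s^2 + 24*s - 30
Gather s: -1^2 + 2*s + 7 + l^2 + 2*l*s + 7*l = l^2 + 7*l + s*(2*l + 2) + 6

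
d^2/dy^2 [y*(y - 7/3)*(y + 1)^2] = 12*y^2 - 2*y - 22/3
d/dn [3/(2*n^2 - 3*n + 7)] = 3*(3 - 4*n)/(2*n^2 - 3*n + 7)^2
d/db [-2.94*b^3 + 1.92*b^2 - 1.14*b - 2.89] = -8.82*b^2 + 3.84*b - 1.14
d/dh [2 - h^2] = -2*h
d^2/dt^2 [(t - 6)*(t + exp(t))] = t*exp(t) - 4*exp(t) + 2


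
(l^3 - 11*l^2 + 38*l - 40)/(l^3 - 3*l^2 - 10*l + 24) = (l - 5)/(l + 3)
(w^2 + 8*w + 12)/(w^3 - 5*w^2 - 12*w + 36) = (w^2 + 8*w + 12)/(w^3 - 5*w^2 - 12*w + 36)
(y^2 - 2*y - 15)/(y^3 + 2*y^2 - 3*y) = (y - 5)/(y*(y - 1))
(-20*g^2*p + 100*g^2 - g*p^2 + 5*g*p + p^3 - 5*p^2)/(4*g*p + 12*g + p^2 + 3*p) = (-5*g*p + 25*g + p^2 - 5*p)/(p + 3)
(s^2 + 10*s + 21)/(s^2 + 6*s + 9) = (s + 7)/(s + 3)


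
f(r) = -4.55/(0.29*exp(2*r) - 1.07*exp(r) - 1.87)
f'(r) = -4.55*(-0.58*exp(2*r) + 1.07*exp(r))/(0.29*exp(2*r) - 1.07*exp(r) - 1.87)^2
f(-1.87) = 2.24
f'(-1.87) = -0.17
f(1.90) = -1.15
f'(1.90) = 5.50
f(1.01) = 1.74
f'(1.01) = 0.95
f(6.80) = -0.00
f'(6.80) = 0.00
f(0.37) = 1.62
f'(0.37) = -0.19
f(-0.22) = 1.79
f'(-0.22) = -0.34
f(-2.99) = 2.37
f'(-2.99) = -0.06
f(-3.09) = 2.37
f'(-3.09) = -0.06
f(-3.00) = 2.37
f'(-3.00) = -0.06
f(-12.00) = 2.43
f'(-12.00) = 0.00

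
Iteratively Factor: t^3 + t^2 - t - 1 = (t - 1)*(t^2 + 2*t + 1) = (t - 1)*(t + 1)*(t + 1)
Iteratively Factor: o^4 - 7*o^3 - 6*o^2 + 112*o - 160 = (o + 4)*(o^3 - 11*o^2 + 38*o - 40) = (o - 2)*(o + 4)*(o^2 - 9*o + 20) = (o - 5)*(o - 2)*(o + 4)*(o - 4)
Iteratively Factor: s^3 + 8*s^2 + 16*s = (s)*(s^2 + 8*s + 16) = s*(s + 4)*(s + 4)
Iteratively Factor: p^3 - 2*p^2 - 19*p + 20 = (p - 1)*(p^2 - p - 20) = (p - 1)*(p + 4)*(p - 5)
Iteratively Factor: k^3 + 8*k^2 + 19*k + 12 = (k + 3)*(k^2 + 5*k + 4) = (k + 1)*(k + 3)*(k + 4)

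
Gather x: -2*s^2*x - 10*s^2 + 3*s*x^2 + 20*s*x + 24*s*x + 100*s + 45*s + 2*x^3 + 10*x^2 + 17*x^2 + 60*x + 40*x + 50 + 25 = -10*s^2 + 145*s + 2*x^3 + x^2*(3*s + 27) + x*(-2*s^2 + 44*s + 100) + 75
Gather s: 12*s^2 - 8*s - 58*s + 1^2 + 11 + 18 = 12*s^2 - 66*s + 30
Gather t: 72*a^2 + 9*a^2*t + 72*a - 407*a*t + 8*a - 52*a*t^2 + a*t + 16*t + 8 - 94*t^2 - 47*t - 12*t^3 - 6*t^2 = 72*a^2 + 80*a - 12*t^3 + t^2*(-52*a - 100) + t*(9*a^2 - 406*a - 31) + 8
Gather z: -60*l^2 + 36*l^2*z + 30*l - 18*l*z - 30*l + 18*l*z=36*l^2*z - 60*l^2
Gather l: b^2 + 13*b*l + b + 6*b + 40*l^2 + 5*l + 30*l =b^2 + 7*b + 40*l^2 + l*(13*b + 35)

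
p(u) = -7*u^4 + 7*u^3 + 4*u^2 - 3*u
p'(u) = -28*u^3 + 21*u^2 + 8*u - 3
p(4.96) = -3298.98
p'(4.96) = -2863.36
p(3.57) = -778.26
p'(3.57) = -980.78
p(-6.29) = -12522.11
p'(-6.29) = 7745.56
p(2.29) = -94.33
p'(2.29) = -210.81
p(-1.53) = -49.48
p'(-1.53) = 134.20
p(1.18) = -0.04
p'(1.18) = -10.32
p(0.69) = 0.55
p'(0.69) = 3.32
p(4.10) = -1440.65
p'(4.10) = -1546.98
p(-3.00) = -711.00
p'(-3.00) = 918.00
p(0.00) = 0.00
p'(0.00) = -3.00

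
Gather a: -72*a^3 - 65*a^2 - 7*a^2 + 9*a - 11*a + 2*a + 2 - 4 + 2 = -72*a^3 - 72*a^2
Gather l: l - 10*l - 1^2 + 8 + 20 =27 - 9*l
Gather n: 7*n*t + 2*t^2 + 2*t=7*n*t + 2*t^2 + 2*t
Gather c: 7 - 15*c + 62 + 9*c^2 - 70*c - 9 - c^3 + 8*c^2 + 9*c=-c^3 + 17*c^2 - 76*c + 60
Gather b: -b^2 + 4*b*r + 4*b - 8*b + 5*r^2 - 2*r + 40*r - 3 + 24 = -b^2 + b*(4*r - 4) + 5*r^2 + 38*r + 21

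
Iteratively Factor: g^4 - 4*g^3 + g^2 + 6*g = (g)*(g^3 - 4*g^2 + g + 6) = g*(g + 1)*(g^2 - 5*g + 6) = g*(g - 3)*(g + 1)*(g - 2)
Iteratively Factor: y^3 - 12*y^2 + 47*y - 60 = (y - 4)*(y^2 - 8*y + 15) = (y - 4)*(y - 3)*(y - 5)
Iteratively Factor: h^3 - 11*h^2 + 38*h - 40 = (h - 5)*(h^2 - 6*h + 8) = (h - 5)*(h - 2)*(h - 4)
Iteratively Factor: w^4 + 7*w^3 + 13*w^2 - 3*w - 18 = (w + 3)*(w^3 + 4*w^2 + w - 6) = (w + 2)*(w + 3)*(w^2 + 2*w - 3) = (w + 2)*(w + 3)^2*(w - 1)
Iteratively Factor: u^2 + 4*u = (u + 4)*(u)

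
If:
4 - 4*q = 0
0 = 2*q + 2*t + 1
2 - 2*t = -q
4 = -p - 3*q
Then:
No Solution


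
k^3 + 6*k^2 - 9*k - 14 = (k - 2)*(k + 1)*(k + 7)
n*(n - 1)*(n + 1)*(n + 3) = n^4 + 3*n^3 - n^2 - 3*n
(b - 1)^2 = b^2 - 2*b + 1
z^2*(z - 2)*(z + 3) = z^4 + z^3 - 6*z^2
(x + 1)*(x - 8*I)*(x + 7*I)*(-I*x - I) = -I*x^4 - x^3 - 2*I*x^3 - 2*x^2 - 57*I*x^2 - x - 112*I*x - 56*I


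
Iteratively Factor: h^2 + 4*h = (h + 4)*(h)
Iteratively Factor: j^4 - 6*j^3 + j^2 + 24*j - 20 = (j - 5)*(j^3 - j^2 - 4*j + 4) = (j - 5)*(j + 2)*(j^2 - 3*j + 2) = (j - 5)*(j - 1)*(j + 2)*(j - 2)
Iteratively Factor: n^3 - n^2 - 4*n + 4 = (n - 2)*(n^2 + n - 2) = (n - 2)*(n + 2)*(n - 1)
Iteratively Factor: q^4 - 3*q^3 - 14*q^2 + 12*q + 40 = (q + 2)*(q^3 - 5*q^2 - 4*q + 20) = (q - 5)*(q + 2)*(q^2 - 4) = (q - 5)*(q - 2)*(q + 2)*(q + 2)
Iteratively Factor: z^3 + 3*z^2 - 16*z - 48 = (z + 4)*(z^2 - z - 12) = (z + 3)*(z + 4)*(z - 4)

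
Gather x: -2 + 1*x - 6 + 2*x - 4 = 3*x - 12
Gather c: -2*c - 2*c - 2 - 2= -4*c - 4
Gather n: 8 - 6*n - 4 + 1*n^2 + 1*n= n^2 - 5*n + 4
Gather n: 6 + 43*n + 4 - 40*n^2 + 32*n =-40*n^2 + 75*n + 10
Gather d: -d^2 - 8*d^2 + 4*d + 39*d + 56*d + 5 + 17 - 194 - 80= -9*d^2 + 99*d - 252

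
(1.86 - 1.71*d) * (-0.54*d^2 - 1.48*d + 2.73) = 0.9234*d^3 + 1.5264*d^2 - 7.4211*d + 5.0778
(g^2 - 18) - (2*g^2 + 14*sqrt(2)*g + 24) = -g^2 - 14*sqrt(2)*g - 42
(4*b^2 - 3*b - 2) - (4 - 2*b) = 4*b^2 - b - 6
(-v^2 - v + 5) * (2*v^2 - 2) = -2*v^4 - 2*v^3 + 12*v^2 + 2*v - 10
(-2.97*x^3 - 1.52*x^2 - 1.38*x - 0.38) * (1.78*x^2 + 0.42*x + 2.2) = -5.2866*x^5 - 3.953*x^4 - 9.6288*x^3 - 4.6*x^2 - 3.1956*x - 0.836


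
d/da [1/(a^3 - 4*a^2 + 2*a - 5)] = (-3*a^2 + 8*a - 2)/(a^3 - 4*a^2 + 2*a - 5)^2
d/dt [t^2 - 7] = 2*t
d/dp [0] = 0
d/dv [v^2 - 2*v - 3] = 2*v - 2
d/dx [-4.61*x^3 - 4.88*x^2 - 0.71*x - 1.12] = -13.83*x^2 - 9.76*x - 0.71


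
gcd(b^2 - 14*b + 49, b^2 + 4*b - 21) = 1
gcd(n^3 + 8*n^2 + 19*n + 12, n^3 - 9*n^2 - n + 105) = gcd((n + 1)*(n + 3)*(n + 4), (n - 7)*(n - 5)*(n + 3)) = n + 3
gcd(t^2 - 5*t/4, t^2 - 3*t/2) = t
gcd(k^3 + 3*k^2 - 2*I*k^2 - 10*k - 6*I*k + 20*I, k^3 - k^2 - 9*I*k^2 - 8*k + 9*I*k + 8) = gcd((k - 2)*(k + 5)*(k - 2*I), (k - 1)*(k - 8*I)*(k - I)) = 1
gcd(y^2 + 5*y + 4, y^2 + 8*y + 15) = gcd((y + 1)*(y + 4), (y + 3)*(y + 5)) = 1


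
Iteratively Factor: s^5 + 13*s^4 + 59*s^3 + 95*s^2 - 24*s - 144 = (s - 1)*(s^4 + 14*s^3 + 73*s^2 + 168*s + 144) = (s - 1)*(s + 4)*(s^3 + 10*s^2 + 33*s + 36) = (s - 1)*(s + 3)*(s + 4)*(s^2 + 7*s + 12) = (s - 1)*(s + 3)^2*(s + 4)*(s + 4)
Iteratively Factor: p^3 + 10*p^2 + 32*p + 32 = (p + 2)*(p^2 + 8*p + 16) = (p + 2)*(p + 4)*(p + 4)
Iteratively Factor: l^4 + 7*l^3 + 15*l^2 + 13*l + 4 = (l + 1)*(l^3 + 6*l^2 + 9*l + 4) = (l + 1)^2*(l^2 + 5*l + 4) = (l + 1)^3*(l + 4)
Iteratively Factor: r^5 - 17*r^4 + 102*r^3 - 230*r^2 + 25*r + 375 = (r - 5)*(r^4 - 12*r^3 + 42*r^2 - 20*r - 75) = (r - 5)*(r + 1)*(r^3 - 13*r^2 + 55*r - 75) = (r - 5)^2*(r + 1)*(r^2 - 8*r + 15) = (r - 5)^2*(r - 3)*(r + 1)*(r - 5)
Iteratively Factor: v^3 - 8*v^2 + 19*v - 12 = (v - 4)*(v^2 - 4*v + 3) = (v - 4)*(v - 3)*(v - 1)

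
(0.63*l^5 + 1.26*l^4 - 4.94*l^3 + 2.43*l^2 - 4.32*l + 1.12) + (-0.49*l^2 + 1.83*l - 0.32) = 0.63*l^5 + 1.26*l^4 - 4.94*l^3 + 1.94*l^2 - 2.49*l + 0.8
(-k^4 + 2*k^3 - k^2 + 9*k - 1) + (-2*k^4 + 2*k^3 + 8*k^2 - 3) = -3*k^4 + 4*k^3 + 7*k^2 + 9*k - 4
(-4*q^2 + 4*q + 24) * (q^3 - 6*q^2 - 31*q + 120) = -4*q^5 + 28*q^4 + 124*q^3 - 748*q^2 - 264*q + 2880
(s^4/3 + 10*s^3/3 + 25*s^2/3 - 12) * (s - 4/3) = s^5/3 + 26*s^4/9 + 35*s^3/9 - 100*s^2/9 - 12*s + 16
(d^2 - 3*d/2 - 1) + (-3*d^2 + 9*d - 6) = -2*d^2 + 15*d/2 - 7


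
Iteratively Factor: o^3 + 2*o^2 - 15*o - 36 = (o + 3)*(o^2 - o - 12) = (o + 3)^2*(o - 4)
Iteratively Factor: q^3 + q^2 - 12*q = (q + 4)*(q^2 - 3*q) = q*(q + 4)*(q - 3)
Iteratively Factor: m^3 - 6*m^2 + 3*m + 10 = (m + 1)*(m^2 - 7*m + 10) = (m - 5)*(m + 1)*(m - 2)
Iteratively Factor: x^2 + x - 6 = (x + 3)*(x - 2)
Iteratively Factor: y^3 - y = (y - 1)*(y^2 + y) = (y - 1)*(y + 1)*(y)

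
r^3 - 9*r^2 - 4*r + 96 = (r - 8)*(r - 4)*(r + 3)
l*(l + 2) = l^2 + 2*l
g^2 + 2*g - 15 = (g - 3)*(g + 5)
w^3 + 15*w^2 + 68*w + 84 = (w + 2)*(w + 6)*(w + 7)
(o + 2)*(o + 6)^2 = o^3 + 14*o^2 + 60*o + 72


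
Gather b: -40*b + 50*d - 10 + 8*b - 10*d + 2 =-32*b + 40*d - 8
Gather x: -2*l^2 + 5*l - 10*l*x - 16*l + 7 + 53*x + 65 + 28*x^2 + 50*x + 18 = -2*l^2 - 11*l + 28*x^2 + x*(103 - 10*l) + 90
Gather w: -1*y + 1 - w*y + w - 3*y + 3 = w*(1 - y) - 4*y + 4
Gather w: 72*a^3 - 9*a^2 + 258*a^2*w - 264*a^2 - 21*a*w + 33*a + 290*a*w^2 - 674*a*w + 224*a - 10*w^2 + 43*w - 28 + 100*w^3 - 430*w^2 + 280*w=72*a^3 - 273*a^2 + 257*a + 100*w^3 + w^2*(290*a - 440) + w*(258*a^2 - 695*a + 323) - 28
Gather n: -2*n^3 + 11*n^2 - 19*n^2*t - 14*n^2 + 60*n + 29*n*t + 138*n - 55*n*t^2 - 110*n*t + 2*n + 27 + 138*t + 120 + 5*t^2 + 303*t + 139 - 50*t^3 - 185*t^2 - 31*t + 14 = -2*n^3 + n^2*(-19*t - 3) + n*(-55*t^2 - 81*t + 200) - 50*t^3 - 180*t^2 + 410*t + 300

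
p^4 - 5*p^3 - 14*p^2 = p^2*(p - 7)*(p + 2)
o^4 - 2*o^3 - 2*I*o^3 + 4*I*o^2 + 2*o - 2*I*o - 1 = (o - I)^2*(-I*o + I)*(I*o - I)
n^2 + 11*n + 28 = (n + 4)*(n + 7)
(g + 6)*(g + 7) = g^2 + 13*g + 42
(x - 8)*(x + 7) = x^2 - x - 56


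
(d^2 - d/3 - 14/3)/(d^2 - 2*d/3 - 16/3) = (3*d - 7)/(3*d - 8)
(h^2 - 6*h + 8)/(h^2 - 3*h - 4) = (h - 2)/(h + 1)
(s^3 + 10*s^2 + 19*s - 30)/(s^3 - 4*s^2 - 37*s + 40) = (s + 6)/(s - 8)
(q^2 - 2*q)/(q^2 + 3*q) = (q - 2)/(q + 3)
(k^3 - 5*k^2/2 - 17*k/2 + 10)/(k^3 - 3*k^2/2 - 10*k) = (k - 1)/k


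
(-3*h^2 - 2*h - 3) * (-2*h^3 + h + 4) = 6*h^5 + 4*h^4 + 3*h^3 - 14*h^2 - 11*h - 12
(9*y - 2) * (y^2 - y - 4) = 9*y^3 - 11*y^2 - 34*y + 8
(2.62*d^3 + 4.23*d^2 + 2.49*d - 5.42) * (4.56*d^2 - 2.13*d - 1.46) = 11.9472*d^5 + 13.7082*d^4 - 1.4807*d^3 - 36.1947*d^2 + 7.9092*d + 7.9132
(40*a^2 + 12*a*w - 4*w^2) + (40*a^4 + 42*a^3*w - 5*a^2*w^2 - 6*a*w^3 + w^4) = 40*a^4 + 42*a^3*w - 5*a^2*w^2 + 40*a^2 - 6*a*w^3 + 12*a*w + w^4 - 4*w^2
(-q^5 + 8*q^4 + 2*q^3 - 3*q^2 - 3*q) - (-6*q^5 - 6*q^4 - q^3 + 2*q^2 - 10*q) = 5*q^5 + 14*q^4 + 3*q^3 - 5*q^2 + 7*q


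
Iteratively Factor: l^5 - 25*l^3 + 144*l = (l - 3)*(l^4 + 3*l^3 - 16*l^2 - 48*l) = (l - 3)*(l + 3)*(l^3 - 16*l) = (l - 3)*(l + 3)*(l + 4)*(l^2 - 4*l) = (l - 4)*(l - 3)*(l + 3)*(l + 4)*(l)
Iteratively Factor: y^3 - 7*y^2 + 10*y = (y - 2)*(y^2 - 5*y) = (y - 5)*(y - 2)*(y)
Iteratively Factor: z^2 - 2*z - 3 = (z + 1)*(z - 3)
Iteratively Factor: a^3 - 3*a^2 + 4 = (a - 2)*(a^2 - a - 2) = (a - 2)^2*(a + 1)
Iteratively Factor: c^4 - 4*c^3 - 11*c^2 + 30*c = (c)*(c^3 - 4*c^2 - 11*c + 30) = c*(c - 2)*(c^2 - 2*c - 15) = c*(c - 5)*(c - 2)*(c + 3)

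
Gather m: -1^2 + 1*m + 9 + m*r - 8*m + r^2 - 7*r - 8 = m*(r - 7) + r^2 - 7*r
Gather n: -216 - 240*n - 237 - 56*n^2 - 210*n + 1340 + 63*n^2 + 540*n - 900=7*n^2 + 90*n - 13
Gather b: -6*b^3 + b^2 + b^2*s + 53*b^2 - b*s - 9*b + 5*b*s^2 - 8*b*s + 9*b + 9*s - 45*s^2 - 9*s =-6*b^3 + b^2*(s + 54) + b*(5*s^2 - 9*s) - 45*s^2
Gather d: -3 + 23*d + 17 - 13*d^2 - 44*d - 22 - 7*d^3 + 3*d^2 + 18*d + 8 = -7*d^3 - 10*d^2 - 3*d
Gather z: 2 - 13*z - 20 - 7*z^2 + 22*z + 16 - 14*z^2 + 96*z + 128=-21*z^2 + 105*z + 126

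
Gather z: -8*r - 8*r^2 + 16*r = -8*r^2 + 8*r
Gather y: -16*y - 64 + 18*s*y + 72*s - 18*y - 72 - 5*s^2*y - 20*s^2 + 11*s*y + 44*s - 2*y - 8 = -20*s^2 + 116*s + y*(-5*s^2 + 29*s - 36) - 144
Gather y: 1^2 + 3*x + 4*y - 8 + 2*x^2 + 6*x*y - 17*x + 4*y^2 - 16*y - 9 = 2*x^2 - 14*x + 4*y^2 + y*(6*x - 12) - 16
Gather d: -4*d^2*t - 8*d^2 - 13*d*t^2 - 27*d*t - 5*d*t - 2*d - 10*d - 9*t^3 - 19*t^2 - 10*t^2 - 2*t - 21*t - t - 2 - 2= d^2*(-4*t - 8) + d*(-13*t^2 - 32*t - 12) - 9*t^3 - 29*t^2 - 24*t - 4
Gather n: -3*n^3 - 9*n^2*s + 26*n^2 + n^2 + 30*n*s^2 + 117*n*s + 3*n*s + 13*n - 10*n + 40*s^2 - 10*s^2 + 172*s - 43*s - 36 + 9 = -3*n^3 + n^2*(27 - 9*s) + n*(30*s^2 + 120*s + 3) + 30*s^2 + 129*s - 27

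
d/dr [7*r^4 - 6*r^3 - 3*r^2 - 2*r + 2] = 28*r^3 - 18*r^2 - 6*r - 2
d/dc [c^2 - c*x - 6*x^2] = 2*c - x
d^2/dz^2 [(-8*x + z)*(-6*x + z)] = 2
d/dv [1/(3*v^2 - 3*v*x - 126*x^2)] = (-2*v + x)/(3*(-v^2 + v*x + 42*x^2)^2)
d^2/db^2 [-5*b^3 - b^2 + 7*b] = -30*b - 2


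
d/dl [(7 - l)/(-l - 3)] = 10/(l + 3)^2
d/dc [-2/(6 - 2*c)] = -1/(c - 3)^2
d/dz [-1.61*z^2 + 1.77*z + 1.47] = 1.77 - 3.22*z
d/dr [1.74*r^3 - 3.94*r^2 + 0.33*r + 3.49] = 5.22*r^2 - 7.88*r + 0.33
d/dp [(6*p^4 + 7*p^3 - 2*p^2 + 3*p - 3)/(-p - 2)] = (-18*p^4 - 62*p^3 - 40*p^2 + 8*p - 9)/(p^2 + 4*p + 4)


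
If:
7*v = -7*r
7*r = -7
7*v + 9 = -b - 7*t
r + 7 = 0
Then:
No Solution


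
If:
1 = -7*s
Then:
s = -1/7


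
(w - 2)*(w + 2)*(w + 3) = w^3 + 3*w^2 - 4*w - 12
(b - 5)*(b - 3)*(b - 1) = b^3 - 9*b^2 + 23*b - 15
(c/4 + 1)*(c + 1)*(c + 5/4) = c^3/4 + 25*c^2/16 + 41*c/16 + 5/4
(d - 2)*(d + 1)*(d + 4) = d^3 + 3*d^2 - 6*d - 8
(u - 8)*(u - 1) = u^2 - 9*u + 8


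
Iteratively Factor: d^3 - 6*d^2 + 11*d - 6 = (d - 1)*(d^2 - 5*d + 6) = (d - 3)*(d - 1)*(d - 2)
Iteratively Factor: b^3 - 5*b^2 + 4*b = (b)*(b^2 - 5*b + 4) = b*(b - 1)*(b - 4)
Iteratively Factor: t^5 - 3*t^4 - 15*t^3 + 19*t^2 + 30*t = (t + 3)*(t^4 - 6*t^3 + 3*t^2 + 10*t) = (t - 5)*(t + 3)*(t^3 - t^2 - 2*t) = (t - 5)*(t + 1)*(t + 3)*(t^2 - 2*t) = t*(t - 5)*(t + 1)*(t + 3)*(t - 2)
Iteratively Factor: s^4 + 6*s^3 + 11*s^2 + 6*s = (s + 3)*(s^3 + 3*s^2 + 2*s) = (s + 2)*(s + 3)*(s^2 + s) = (s + 1)*(s + 2)*(s + 3)*(s)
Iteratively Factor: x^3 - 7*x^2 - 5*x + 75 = (x - 5)*(x^2 - 2*x - 15) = (x - 5)*(x + 3)*(x - 5)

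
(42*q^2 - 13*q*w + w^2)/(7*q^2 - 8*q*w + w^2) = (6*q - w)/(q - w)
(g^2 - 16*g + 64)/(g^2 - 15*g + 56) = (g - 8)/(g - 7)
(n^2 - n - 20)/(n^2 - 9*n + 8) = (n^2 - n - 20)/(n^2 - 9*n + 8)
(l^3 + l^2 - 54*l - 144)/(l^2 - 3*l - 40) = (l^2 + 9*l + 18)/(l + 5)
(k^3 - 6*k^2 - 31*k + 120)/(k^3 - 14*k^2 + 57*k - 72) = (k + 5)/(k - 3)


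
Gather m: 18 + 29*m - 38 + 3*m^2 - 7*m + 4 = 3*m^2 + 22*m - 16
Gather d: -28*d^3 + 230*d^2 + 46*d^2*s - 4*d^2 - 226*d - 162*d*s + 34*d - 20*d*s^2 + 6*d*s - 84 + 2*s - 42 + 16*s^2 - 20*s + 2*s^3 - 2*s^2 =-28*d^3 + d^2*(46*s + 226) + d*(-20*s^2 - 156*s - 192) + 2*s^3 + 14*s^2 - 18*s - 126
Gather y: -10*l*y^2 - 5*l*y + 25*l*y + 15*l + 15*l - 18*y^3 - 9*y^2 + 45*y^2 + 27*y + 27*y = 30*l - 18*y^3 + y^2*(36 - 10*l) + y*(20*l + 54)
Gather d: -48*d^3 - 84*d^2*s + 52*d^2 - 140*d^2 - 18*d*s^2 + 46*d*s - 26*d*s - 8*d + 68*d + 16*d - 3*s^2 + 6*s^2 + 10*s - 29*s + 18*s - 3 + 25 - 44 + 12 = -48*d^3 + d^2*(-84*s - 88) + d*(-18*s^2 + 20*s + 76) + 3*s^2 - s - 10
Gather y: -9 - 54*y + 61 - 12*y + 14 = 66 - 66*y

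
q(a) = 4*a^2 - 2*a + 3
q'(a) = 8*a - 2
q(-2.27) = 28.15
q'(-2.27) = -20.16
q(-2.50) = 33.00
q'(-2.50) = -22.00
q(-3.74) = 66.43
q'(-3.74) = -31.92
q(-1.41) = 13.77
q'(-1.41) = -13.28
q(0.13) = 2.81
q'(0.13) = -0.96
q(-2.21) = 26.96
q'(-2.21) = -19.68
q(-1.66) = 17.34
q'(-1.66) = -15.28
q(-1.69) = 17.80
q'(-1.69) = -15.52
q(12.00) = 555.00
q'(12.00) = 94.00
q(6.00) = 135.00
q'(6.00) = 46.00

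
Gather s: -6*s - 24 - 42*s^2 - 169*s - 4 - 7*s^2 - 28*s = -49*s^2 - 203*s - 28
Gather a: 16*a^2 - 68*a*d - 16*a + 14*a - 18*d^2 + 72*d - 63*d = 16*a^2 + a*(-68*d - 2) - 18*d^2 + 9*d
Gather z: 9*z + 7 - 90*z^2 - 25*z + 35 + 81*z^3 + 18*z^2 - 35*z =81*z^3 - 72*z^2 - 51*z + 42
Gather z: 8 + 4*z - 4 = 4*z + 4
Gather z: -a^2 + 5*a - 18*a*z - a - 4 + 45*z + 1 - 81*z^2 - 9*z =-a^2 + 4*a - 81*z^2 + z*(36 - 18*a) - 3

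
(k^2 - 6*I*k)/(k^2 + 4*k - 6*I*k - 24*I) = k/(k + 4)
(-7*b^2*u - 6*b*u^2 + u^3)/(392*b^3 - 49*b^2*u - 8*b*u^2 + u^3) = u*(b + u)/(-56*b^2 - b*u + u^2)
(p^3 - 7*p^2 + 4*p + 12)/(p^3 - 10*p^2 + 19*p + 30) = (p - 2)/(p - 5)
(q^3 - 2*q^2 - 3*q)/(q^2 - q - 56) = q*(-q^2 + 2*q + 3)/(-q^2 + q + 56)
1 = 1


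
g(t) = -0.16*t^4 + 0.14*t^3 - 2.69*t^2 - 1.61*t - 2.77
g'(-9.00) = 547.39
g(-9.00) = -1357.99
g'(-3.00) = 35.59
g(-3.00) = -38.89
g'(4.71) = -84.50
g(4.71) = -134.14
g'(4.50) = -75.64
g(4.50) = -117.34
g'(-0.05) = -1.34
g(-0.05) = -2.70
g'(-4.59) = 93.82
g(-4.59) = -136.61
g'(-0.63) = 2.11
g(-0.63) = -2.88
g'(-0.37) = 0.47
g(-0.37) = -2.55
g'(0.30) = -3.20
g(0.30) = -3.49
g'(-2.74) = 29.45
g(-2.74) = -30.45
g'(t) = -0.64*t^3 + 0.42*t^2 - 5.38*t - 1.61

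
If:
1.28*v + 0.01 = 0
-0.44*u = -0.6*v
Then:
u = -0.01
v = -0.01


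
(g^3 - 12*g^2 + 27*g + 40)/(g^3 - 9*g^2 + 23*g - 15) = (g^2 - 7*g - 8)/(g^2 - 4*g + 3)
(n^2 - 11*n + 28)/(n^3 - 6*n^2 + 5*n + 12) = (n - 7)/(n^2 - 2*n - 3)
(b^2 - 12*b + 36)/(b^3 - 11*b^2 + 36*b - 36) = (b - 6)/(b^2 - 5*b + 6)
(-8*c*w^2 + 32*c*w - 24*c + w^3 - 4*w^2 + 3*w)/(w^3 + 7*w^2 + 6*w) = (-8*c*w^2 + 32*c*w - 24*c + w^3 - 4*w^2 + 3*w)/(w*(w^2 + 7*w + 6))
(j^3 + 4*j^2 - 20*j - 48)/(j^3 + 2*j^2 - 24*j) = (j + 2)/j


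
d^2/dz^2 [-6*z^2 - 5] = -12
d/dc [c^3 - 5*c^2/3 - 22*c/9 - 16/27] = 3*c^2 - 10*c/3 - 22/9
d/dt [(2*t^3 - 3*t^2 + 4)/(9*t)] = 4*t/9 - 1/3 - 4/(9*t^2)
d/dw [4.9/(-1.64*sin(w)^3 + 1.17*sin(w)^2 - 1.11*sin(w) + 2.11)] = (24.108*sin(w)^2 - 11.466*sin(w) + 5.439)*cos(w)/(1.64*sin(w)^3 - 1.17*sin(w)^2 + 1.11*sin(w) - 2.11)^2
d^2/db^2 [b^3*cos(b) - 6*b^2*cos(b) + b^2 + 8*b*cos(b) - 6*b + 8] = -b^3*cos(b) + 6*sqrt(2)*b^2*cos(b + pi/4) + 24*b*sin(b) - 2*b*cos(b) - 16*sin(b) - 12*cos(b) + 2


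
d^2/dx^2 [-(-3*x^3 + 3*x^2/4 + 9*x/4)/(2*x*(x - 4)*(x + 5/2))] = 3*(20*x^3 + 444*x^2 - 66*x + 1513)/(2*(8*x^6 - 36*x^5 - 186*x^4 + 693*x^3 + 1860*x^2 - 3600*x - 8000))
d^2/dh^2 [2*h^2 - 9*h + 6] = 4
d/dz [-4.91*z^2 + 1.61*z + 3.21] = 1.61 - 9.82*z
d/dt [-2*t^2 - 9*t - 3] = -4*t - 9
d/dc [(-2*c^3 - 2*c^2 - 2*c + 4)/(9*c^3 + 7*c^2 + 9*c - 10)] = 4*(c^4 - 13*c^2 - 4*c - 4)/(81*c^6 + 126*c^5 + 211*c^4 - 54*c^3 - 59*c^2 - 180*c + 100)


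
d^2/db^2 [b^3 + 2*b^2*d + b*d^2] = 6*b + 4*d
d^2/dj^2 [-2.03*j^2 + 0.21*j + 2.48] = -4.06000000000000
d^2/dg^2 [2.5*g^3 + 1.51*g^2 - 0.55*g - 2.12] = 15.0*g + 3.02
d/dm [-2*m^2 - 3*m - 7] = -4*m - 3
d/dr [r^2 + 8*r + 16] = 2*r + 8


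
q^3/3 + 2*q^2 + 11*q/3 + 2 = (q/3 + 1)*(q + 1)*(q + 2)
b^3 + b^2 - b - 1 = (b - 1)*(b + 1)^2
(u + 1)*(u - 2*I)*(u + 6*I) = u^3 + u^2 + 4*I*u^2 + 12*u + 4*I*u + 12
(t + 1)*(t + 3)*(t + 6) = t^3 + 10*t^2 + 27*t + 18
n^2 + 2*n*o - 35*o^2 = (n - 5*o)*(n + 7*o)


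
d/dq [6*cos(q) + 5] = -6*sin(q)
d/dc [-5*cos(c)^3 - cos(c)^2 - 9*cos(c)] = (15*cos(c)^2 + 2*cos(c) + 9)*sin(c)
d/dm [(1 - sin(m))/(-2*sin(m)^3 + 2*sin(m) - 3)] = (-4*sin(m)^3 + 6*sin(m)^2 + 1)*cos(m)/(-2*sin(m)*cos(m)^2 + 3)^2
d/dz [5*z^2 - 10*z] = 10*z - 10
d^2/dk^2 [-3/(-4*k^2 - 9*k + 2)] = 6*(-16*k^2 - 36*k + (8*k + 9)^2 + 8)/(4*k^2 + 9*k - 2)^3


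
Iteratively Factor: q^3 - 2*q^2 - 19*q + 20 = (q + 4)*(q^2 - 6*q + 5) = (q - 1)*(q + 4)*(q - 5)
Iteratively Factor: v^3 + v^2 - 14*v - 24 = (v - 4)*(v^2 + 5*v + 6) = (v - 4)*(v + 2)*(v + 3)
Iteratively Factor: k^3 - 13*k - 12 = (k + 1)*(k^2 - k - 12) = (k - 4)*(k + 1)*(k + 3)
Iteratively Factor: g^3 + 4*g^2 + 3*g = (g + 1)*(g^2 + 3*g) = (g + 1)*(g + 3)*(g)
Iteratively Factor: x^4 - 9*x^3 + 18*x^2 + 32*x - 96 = (x - 3)*(x^3 - 6*x^2 + 32) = (x - 4)*(x - 3)*(x^2 - 2*x - 8) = (x - 4)^2*(x - 3)*(x + 2)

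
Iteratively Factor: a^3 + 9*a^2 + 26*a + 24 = (a + 3)*(a^2 + 6*a + 8) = (a + 2)*(a + 3)*(a + 4)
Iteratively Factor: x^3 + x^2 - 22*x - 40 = (x - 5)*(x^2 + 6*x + 8) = (x - 5)*(x + 4)*(x + 2)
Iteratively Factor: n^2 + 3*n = (n + 3)*(n)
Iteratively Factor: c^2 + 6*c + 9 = (c + 3)*(c + 3)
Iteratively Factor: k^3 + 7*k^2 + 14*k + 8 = (k + 2)*(k^2 + 5*k + 4) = (k + 2)*(k + 4)*(k + 1)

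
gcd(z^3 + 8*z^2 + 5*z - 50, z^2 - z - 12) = 1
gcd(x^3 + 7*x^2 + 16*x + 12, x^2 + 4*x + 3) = x + 3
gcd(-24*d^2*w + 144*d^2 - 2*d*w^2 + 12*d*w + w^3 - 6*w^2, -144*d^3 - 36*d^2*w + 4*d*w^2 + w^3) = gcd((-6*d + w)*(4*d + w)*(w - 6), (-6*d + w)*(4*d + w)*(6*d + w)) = -24*d^2 - 2*d*w + w^2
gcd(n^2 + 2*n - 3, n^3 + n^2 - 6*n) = n + 3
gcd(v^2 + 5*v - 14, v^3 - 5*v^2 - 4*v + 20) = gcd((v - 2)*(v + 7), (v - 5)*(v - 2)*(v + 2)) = v - 2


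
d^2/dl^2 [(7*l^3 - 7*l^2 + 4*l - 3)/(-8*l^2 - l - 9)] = 10*(37*l^3 - 225*l^2 - 153*l + 78)/(512*l^6 + 192*l^5 + 1752*l^4 + 433*l^3 + 1971*l^2 + 243*l + 729)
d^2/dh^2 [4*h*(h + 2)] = 8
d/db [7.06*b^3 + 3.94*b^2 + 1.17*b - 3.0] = 21.18*b^2 + 7.88*b + 1.17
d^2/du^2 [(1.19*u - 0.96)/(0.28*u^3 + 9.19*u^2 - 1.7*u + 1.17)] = (0.559776*u^5 + 17.46948*u^4 + 162.614046*u^3 - 488.403504*u^2 + 15.104034*u + 19.829436)/(0.021952*u^9 + 2.161488*u^8 + 70.543284*u^7 + 750.180103*u^6 - 410.234646*u^5 + 372.776691*u^4 - 113.436584*u^3 + 47.884473*u^2 - 6.98139*u + 1.601613)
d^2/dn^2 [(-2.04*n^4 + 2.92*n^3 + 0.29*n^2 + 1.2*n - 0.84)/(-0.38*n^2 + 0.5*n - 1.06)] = (0.589152*n^6 - 2.3256*n^5 + 7.990272*n^4 - 16.863608*n^3 + 38.219976*n^2 - 17.742912*n - 2.180392)/(0.054872*n^6 - 0.2166*n^5 + 0.744192*n^4 - 1.3334*n^3 + 2.075904*n^2 - 1.6854*n + 1.191016)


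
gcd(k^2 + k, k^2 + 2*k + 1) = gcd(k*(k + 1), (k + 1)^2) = k + 1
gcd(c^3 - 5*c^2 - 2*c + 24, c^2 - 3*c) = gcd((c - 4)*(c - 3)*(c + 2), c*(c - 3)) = c - 3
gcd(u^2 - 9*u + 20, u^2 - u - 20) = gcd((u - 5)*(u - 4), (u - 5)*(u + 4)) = u - 5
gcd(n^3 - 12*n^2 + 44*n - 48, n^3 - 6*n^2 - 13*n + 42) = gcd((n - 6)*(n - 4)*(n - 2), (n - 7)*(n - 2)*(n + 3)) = n - 2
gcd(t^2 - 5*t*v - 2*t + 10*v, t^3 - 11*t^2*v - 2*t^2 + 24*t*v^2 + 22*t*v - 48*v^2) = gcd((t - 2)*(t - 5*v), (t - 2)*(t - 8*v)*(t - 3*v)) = t - 2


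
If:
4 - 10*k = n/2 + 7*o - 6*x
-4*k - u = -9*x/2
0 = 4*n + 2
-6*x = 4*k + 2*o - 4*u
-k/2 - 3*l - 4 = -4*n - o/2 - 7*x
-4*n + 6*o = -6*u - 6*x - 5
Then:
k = -727/1488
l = -10193/2976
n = -1/2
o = 17/24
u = -877/744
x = -259/372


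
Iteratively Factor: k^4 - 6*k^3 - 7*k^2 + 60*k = (k - 5)*(k^3 - k^2 - 12*k) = k*(k - 5)*(k^2 - k - 12) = k*(k - 5)*(k - 4)*(k + 3)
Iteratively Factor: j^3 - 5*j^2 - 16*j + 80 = (j - 4)*(j^2 - j - 20) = (j - 5)*(j - 4)*(j + 4)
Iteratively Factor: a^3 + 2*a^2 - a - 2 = (a - 1)*(a^2 + 3*a + 2) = (a - 1)*(a + 2)*(a + 1)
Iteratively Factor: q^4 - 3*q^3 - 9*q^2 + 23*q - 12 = (q + 3)*(q^3 - 6*q^2 + 9*q - 4) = (q - 1)*(q + 3)*(q^2 - 5*q + 4) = (q - 4)*(q - 1)*(q + 3)*(q - 1)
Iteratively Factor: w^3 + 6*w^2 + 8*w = (w)*(w^2 + 6*w + 8) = w*(w + 2)*(w + 4)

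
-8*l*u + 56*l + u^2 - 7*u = (-8*l + u)*(u - 7)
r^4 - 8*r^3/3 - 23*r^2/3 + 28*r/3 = r*(r - 4)*(r - 1)*(r + 7/3)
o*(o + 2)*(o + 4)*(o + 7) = o^4 + 13*o^3 + 50*o^2 + 56*o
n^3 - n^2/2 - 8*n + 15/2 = (n - 5/2)*(n - 1)*(n + 3)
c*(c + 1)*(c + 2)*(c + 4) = c^4 + 7*c^3 + 14*c^2 + 8*c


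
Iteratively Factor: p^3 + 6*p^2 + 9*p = (p + 3)*(p^2 + 3*p) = p*(p + 3)*(p + 3)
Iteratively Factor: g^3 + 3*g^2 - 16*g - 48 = (g + 4)*(g^2 - g - 12) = (g + 3)*(g + 4)*(g - 4)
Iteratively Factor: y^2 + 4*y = (y + 4)*(y)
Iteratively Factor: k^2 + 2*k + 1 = (k + 1)*(k + 1)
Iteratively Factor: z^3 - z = (z)*(z^2 - 1) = z*(z - 1)*(z + 1)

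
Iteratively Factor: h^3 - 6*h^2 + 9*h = (h - 3)*(h^2 - 3*h) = (h - 3)^2*(h)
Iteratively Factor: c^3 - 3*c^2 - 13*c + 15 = (c - 5)*(c^2 + 2*c - 3) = (c - 5)*(c - 1)*(c + 3)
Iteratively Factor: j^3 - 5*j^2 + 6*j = (j - 2)*(j^2 - 3*j) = (j - 3)*(j - 2)*(j)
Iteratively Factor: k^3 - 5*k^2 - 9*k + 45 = (k + 3)*(k^2 - 8*k + 15) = (k - 3)*(k + 3)*(k - 5)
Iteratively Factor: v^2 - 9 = (v + 3)*(v - 3)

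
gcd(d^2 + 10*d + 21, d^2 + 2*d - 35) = d + 7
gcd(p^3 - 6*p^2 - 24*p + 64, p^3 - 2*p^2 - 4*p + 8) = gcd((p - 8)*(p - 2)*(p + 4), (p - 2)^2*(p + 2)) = p - 2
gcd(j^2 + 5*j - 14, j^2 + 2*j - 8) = j - 2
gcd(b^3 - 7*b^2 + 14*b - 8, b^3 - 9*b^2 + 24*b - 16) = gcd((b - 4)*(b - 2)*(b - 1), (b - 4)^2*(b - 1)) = b^2 - 5*b + 4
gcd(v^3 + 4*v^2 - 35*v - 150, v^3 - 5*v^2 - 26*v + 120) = v^2 - v - 30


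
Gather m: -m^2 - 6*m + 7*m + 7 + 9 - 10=-m^2 + m + 6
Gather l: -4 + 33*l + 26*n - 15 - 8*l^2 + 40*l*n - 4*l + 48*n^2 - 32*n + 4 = -8*l^2 + l*(40*n + 29) + 48*n^2 - 6*n - 15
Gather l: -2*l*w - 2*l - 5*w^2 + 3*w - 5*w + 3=l*(-2*w - 2) - 5*w^2 - 2*w + 3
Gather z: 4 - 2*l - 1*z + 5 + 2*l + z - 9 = 0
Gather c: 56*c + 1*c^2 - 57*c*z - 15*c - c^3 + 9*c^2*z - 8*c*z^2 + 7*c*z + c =-c^3 + c^2*(9*z + 1) + c*(-8*z^2 - 50*z + 42)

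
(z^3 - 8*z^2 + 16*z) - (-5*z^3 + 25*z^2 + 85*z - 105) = 6*z^3 - 33*z^2 - 69*z + 105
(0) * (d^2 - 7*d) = 0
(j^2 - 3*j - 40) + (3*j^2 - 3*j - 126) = 4*j^2 - 6*j - 166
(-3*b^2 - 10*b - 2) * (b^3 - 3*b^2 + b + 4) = -3*b^5 - b^4 + 25*b^3 - 16*b^2 - 42*b - 8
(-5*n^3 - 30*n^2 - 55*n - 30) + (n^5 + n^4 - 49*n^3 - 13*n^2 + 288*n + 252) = n^5 + n^4 - 54*n^3 - 43*n^2 + 233*n + 222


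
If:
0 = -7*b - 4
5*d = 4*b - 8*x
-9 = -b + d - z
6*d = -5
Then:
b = -4/7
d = -5/6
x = 79/336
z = 367/42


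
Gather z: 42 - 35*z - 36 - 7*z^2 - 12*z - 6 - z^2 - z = -8*z^2 - 48*z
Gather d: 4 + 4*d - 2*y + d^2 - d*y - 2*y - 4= d^2 + d*(4 - y) - 4*y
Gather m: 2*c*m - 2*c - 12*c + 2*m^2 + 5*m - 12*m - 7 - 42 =-14*c + 2*m^2 + m*(2*c - 7) - 49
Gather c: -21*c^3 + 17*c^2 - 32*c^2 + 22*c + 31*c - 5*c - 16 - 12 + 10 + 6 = -21*c^3 - 15*c^2 + 48*c - 12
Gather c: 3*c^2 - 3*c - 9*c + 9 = 3*c^2 - 12*c + 9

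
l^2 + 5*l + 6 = (l + 2)*(l + 3)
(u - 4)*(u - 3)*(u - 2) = u^3 - 9*u^2 + 26*u - 24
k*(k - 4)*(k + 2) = k^3 - 2*k^2 - 8*k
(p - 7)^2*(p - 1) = p^3 - 15*p^2 + 63*p - 49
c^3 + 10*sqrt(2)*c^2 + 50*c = c*(c + 5*sqrt(2))^2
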